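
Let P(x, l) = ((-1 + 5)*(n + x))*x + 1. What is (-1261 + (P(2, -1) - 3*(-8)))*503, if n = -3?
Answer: -625732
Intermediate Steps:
P(x, l) = 1 + x*(-12 + 4*x) (P(x, l) = ((-1 + 5)*(-3 + x))*x + 1 = (4*(-3 + x))*x + 1 = (-12 + 4*x)*x + 1 = x*(-12 + 4*x) + 1 = 1 + x*(-12 + 4*x))
(-1261 + (P(2, -1) - 3*(-8)))*503 = (-1261 + ((1 - 12*2 + 4*2**2) - 3*(-8)))*503 = (-1261 + ((1 - 24 + 4*4) + 24))*503 = (-1261 + ((1 - 24 + 16) + 24))*503 = (-1261 + (-7 + 24))*503 = (-1261 + 17)*503 = -1244*503 = -625732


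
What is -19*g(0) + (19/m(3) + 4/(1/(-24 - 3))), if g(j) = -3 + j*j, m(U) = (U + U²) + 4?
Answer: -797/16 ≈ -49.813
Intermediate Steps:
m(U) = 4 + U + U²
g(j) = -3 + j²
-19*g(0) + (19/m(3) + 4/(1/(-24 - 3))) = -19*(-3 + 0²) + (19/(4 + 3 + 3²) + 4/(1/(-24 - 3))) = -19*(-3 + 0) + (19/(4 + 3 + 9) + 4/(1/(-27))) = -19*(-3) + (19/16 + 4/(-1/27)) = 57 + (19*(1/16) + 4*(-27)) = 57 + (19/16 - 108) = 57 - 1709/16 = -797/16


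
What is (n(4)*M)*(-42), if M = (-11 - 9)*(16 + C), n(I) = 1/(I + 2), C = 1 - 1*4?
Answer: 1820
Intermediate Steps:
C = -3 (C = 1 - 4 = -3)
n(I) = 1/(2 + I)
M = -260 (M = (-11 - 9)*(16 - 3) = -20*13 = -260)
(n(4)*M)*(-42) = (-260/(2 + 4))*(-42) = (-260/6)*(-42) = ((⅙)*(-260))*(-42) = -130/3*(-42) = 1820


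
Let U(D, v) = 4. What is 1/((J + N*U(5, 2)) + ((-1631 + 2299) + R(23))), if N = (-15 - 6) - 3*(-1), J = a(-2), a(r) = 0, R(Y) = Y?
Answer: 1/619 ≈ 0.0016155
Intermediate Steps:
J = 0
N = -18 (N = -21 + 3 = -18)
1/((J + N*U(5, 2)) + ((-1631 + 2299) + R(23))) = 1/((0 - 18*4) + ((-1631 + 2299) + 23)) = 1/((0 - 72) + (668 + 23)) = 1/(-72 + 691) = 1/619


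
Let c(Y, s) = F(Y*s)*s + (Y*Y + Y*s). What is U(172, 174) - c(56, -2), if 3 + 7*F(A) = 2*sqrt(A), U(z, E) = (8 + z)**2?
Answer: 205626/7 + 16*I*sqrt(7)/7 ≈ 29375.0 + 6.0474*I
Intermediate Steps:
F(A) = -3/7 + 2*sqrt(A)/7 (F(A) = -3/7 + (2*sqrt(A))/7 = -3/7 + 2*sqrt(A)/7)
c(Y, s) = Y**2 + Y*s + s*(-3/7 + 2*sqrt(Y*s)/7) (c(Y, s) = (-3/7 + 2*sqrt(Y*s)/7)*s + (Y*Y + Y*s) = s*(-3/7 + 2*sqrt(Y*s)/7) + (Y**2 + Y*s) = Y**2 + Y*s + s*(-3/7 + 2*sqrt(Y*s)/7))
U(172, 174) - c(56, -2) = (8 + 172)**2 - (56**2 + 56*(-2) + (1/7)*(-2)*(-3 + 2*sqrt(56*(-2)))) = 180**2 - (3136 - 112 + (1/7)*(-2)*(-3 + 2*sqrt(-112))) = 32400 - (3136 - 112 + (1/7)*(-2)*(-3 + 2*(4*I*sqrt(7)))) = 32400 - (3136 - 112 + (1/7)*(-2)*(-3 + 8*I*sqrt(7))) = 32400 - (3136 - 112 + (6/7 - 16*I*sqrt(7)/7)) = 32400 - (21174/7 - 16*I*sqrt(7)/7) = 32400 + (-21174/7 + 16*I*sqrt(7)/7) = 205626/7 + 16*I*sqrt(7)/7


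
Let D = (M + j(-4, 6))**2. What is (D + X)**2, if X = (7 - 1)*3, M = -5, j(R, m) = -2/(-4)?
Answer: 23409/16 ≈ 1463.1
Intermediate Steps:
j(R, m) = 1/2 (j(R, m) = -2*(-1/4) = 1/2)
X = 18 (X = 6*3 = 18)
D = 81/4 (D = (-5 + 1/2)**2 = (-9/2)**2 = 81/4 ≈ 20.250)
(D + X)**2 = (81/4 + 18)**2 = (153/4)**2 = 23409/16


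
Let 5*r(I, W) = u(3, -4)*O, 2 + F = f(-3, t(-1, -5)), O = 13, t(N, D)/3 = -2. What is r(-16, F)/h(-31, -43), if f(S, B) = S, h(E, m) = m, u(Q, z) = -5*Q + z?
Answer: 247/215 ≈ 1.1488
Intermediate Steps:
t(N, D) = -6 (t(N, D) = 3*(-2) = -6)
u(Q, z) = z - 5*Q
F = -5 (F = -2 - 3 = -5)
r(I, W) = -247/5 (r(I, W) = ((-4 - 5*3)*13)/5 = ((-4 - 15)*13)/5 = (-19*13)/5 = (⅕)*(-247) = -247/5)
r(-16, F)/h(-31, -43) = -247/5/(-43) = -247/5*(-1/43) = 247/215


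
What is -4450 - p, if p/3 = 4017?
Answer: -16501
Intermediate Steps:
p = 12051 (p = 3*4017 = 12051)
-4450 - p = -4450 - 1*12051 = -4450 - 12051 = -16501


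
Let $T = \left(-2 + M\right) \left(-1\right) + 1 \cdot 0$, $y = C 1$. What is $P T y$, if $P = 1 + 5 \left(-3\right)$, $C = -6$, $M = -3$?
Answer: $420$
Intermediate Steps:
$y = -6$ ($y = \left(-6\right) 1 = -6$)
$P = -14$ ($P = 1 - 15 = -14$)
$T = 5$ ($T = \left(-2 - 3\right) \left(-1\right) + 1 \cdot 0 = \left(-5\right) \left(-1\right) + 0 = 5 + 0 = 5$)
$P T y = \left(-14\right) 5 \left(-6\right) = \left(-70\right) \left(-6\right) = 420$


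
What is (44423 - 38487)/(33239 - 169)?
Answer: 2968/16535 ≈ 0.17950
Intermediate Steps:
(44423 - 38487)/(33239 - 169) = 5936/33070 = 5936*(1/33070) = 2968/16535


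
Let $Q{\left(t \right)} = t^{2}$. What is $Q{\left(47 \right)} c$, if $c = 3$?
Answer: $6627$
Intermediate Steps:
$Q{\left(47 \right)} c = 47^{2} \cdot 3 = 2209 \cdot 3 = 6627$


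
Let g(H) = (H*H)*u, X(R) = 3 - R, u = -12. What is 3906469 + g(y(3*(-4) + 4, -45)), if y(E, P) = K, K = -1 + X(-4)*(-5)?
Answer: 3890917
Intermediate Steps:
K = -36 (K = -1 + (3 - 1*(-4))*(-5) = -1 + (3 + 4)*(-5) = -1 + 7*(-5) = -1 - 35 = -36)
y(E, P) = -36
g(H) = -12*H² (g(H) = (H*H)*(-12) = H²*(-12) = -12*H²)
3906469 + g(y(3*(-4) + 4, -45)) = 3906469 - 12*(-36)² = 3906469 - 12*1296 = 3906469 - 15552 = 3890917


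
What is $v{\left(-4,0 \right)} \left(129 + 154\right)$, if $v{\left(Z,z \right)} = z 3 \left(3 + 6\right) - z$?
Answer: $0$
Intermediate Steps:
$v{\left(Z,z \right)} = 26 z$ ($v{\left(Z,z \right)} = 3 z 9 - z = 27 z - z = 26 z$)
$v{\left(-4,0 \right)} \left(129 + 154\right) = 26 \cdot 0 \left(129 + 154\right) = 0 \cdot 283 = 0$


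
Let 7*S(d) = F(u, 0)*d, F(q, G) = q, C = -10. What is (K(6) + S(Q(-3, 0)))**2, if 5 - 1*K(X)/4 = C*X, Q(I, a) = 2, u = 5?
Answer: 3348900/49 ≈ 68345.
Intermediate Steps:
K(X) = 20 + 40*X (K(X) = 20 - (-40)*X = 20 + 40*X)
S(d) = 5*d/7 (S(d) = (5*d)/7 = 5*d/7)
(K(6) + S(Q(-3, 0)))**2 = ((20 + 40*6) + (5/7)*2)**2 = ((20 + 240) + 10/7)**2 = (260 + 10/7)**2 = (1830/7)**2 = 3348900/49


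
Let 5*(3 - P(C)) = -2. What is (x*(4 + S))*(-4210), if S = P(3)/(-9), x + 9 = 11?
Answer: -274492/9 ≈ -30499.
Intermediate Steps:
x = 2 (x = -9 + 11 = 2)
P(C) = 17/5 (P(C) = 3 - 1/5*(-2) = 3 + 2/5 = 17/5)
S = -17/45 (S = (17/5)/(-9) = (17/5)*(-1/9) = -17/45 ≈ -0.37778)
(x*(4 + S))*(-4210) = (2*(4 - 17/45))*(-4210) = (2*(163/45))*(-4210) = (326/45)*(-4210) = -274492/9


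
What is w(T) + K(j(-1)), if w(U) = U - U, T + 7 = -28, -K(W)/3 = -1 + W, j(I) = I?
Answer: 6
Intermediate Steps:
K(W) = 3 - 3*W (K(W) = -3*(-1 + W) = 3 - 3*W)
T = -35 (T = -7 - 28 = -35)
w(U) = 0
w(T) + K(j(-1)) = 0 + (3 - 3*(-1)) = 0 + (3 + 3) = 0 + 6 = 6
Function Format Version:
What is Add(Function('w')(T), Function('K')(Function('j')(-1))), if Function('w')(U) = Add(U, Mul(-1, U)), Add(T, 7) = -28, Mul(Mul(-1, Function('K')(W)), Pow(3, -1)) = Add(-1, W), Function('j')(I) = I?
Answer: 6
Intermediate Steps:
Function('K')(W) = Add(3, Mul(-3, W)) (Function('K')(W) = Mul(-3, Add(-1, W)) = Add(3, Mul(-3, W)))
T = -35 (T = Add(-7, -28) = -35)
Function('w')(U) = 0
Add(Function('w')(T), Function('K')(Function('j')(-1))) = Add(0, Add(3, Mul(-3, -1))) = Add(0, Add(3, 3)) = Add(0, 6) = 6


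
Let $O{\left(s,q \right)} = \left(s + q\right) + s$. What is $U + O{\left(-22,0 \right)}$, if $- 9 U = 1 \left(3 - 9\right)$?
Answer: $- \frac{130}{3} \approx -43.333$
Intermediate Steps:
$O{\left(s,q \right)} = q + 2 s$ ($O{\left(s,q \right)} = \left(q + s\right) + s = q + 2 s$)
$U = \frac{2}{3}$ ($U = - \frac{1 \left(3 - 9\right)}{9} = - \frac{1 \left(-6\right)}{9} = \left(- \frac{1}{9}\right) \left(-6\right) = \frac{2}{3} \approx 0.66667$)
$U + O{\left(-22,0 \right)} = \frac{2}{3} + \left(0 + 2 \left(-22\right)\right) = \frac{2}{3} + \left(0 - 44\right) = \frac{2}{3} - 44 = - \frac{130}{3}$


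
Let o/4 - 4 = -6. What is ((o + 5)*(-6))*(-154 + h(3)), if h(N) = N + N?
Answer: -2664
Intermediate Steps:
o = -8 (o = 16 + 4*(-6) = 16 - 24 = -8)
h(N) = 2*N
((o + 5)*(-6))*(-154 + h(3)) = ((-8 + 5)*(-6))*(-154 + 2*3) = (-3*(-6))*(-154 + 6) = 18*(-148) = -2664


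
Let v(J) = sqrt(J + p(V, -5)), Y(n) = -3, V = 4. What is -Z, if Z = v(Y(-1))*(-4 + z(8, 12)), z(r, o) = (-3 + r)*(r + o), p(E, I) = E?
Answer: -96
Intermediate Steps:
z(r, o) = (-3 + r)*(o + r)
v(J) = sqrt(4 + J) (v(J) = sqrt(J + 4) = sqrt(4 + J))
Z = 96 (Z = sqrt(4 - 3)*(-4 + (8**2 - 3*12 - 3*8 + 12*8)) = sqrt(1)*(-4 + (64 - 36 - 24 + 96)) = 1*(-4 + 100) = 1*96 = 96)
-Z = -1*96 = -96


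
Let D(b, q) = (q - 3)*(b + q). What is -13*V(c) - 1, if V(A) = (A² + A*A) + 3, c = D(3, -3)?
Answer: -40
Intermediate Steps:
D(b, q) = (-3 + q)*(b + q)
c = 0 (c = (-3)² - 3*3 - 3*(-3) + 3*(-3) = 9 - 9 + 9 - 9 = 0)
V(A) = 3 + 2*A² (V(A) = (A² + A²) + 3 = 2*A² + 3 = 3 + 2*A²)
-13*V(c) - 1 = -13*(3 + 2*0²) - 1 = -13*(3 + 2*0) - 1 = -13*(3 + 0) - 1 = -13*3 - 1 = -39 - 1 = -40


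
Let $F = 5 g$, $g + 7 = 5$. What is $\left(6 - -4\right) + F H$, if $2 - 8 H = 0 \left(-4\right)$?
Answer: $\frac{15}{2} \approx 7.5$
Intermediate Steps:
$g = -2$ ($g = -7 + 5 = -2$)
$F = -10$ ($F = 5 \left(-2\right) = -10$)
$H = \frac{1}{4}$ ($H = \frac{1}{4} - \frac{0 \left(-4\right)}{8} = \frac{1}{4} - 0 = \frac{1}{4} + 0 = \frac{1}{4} \approx 0.25$)
$\left(6 - -4\right) + F H = \left(6 - -4\right) - \frac{5}{2} = \left(6 + 4\right) - \frac{5}{2} = 10 - \frac{5}{2} = \frac{15}{2}$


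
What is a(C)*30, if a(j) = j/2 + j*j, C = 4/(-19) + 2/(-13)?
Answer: -90450/61009 ≈ -1.4826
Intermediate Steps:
C = -90/247 (C = 4*(-1/19) + 2*(-1/13) = -4/19 - 2/13 = -90/247 ≈ -0.36437)
a(j) = j² + j/2 (a(j) = j*(½) + j² = j/2 + j² = j² + j/2)
a(C)*30 = -90*(½ - 90/247)/247*30 = -90/247*67/494*30 = -3015/61009*30 = -90450/61009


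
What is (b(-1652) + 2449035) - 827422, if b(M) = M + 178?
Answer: 1620139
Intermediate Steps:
b(M) = 178 + M
(b(-1652) + 2449035) - 827422 = ((178 - 1652) + 2449035) - 827422 = (-1474 + 2449035) - 827422 = 2447561 - 827422 = 1620139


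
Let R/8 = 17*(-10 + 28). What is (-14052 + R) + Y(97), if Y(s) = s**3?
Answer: 901069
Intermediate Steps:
R = 2448 (R = 8*(17*(-10 + 28)) = 8*(17*18) = 8*306 = 2448)
(-14052 + R) + Y(97) = (-14052 + 2448) + 97**3 = -11604 + 912673 = 901069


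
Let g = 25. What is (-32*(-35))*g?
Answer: 28000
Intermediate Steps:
(-32*(-35))*g = -32*(-35)*25 = 1120*25 = 28000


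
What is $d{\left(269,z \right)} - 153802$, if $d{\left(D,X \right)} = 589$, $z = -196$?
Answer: $-153213$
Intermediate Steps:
$d{\left(269,z \right)} - 153802 = 589 - 153802 = -153213$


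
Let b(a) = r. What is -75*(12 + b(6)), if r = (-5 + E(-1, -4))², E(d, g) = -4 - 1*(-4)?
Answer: -2775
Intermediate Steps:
E(d, g) = 0 (E(d, g) = -4 + 4 = 0)
r = 25 (r = (-5 + 0)² = (-5)² = 25)
b(a) = 25
-75*(12 + b(6)) = -75*(12 + 25) = -75*37 = -2775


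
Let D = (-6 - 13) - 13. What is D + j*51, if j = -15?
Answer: -797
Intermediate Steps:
D = -32 (D = -19 - 13 = -32)
D + j*51 = -32 - 15*51 = -32 - 765 = -797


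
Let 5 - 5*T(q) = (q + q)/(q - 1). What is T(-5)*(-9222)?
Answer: -6148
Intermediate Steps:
T(q) = 1 - 2*q/(5*(-1 + q)) (T(q) = 1 - (q + q)/(5*(q - 1)) = 1 - 2*q/(5*(-1 + q)))
T(-5)*(-9222) = ((-5 + 3*(-5))/(5*(-1 - 5)))*(-9222) = ((⅕)*(-5 - 15)/(-6))*(-9222) = ((⅕)*(-⅙)*(-20))*(-9222) = (⅔)*(-9222) = -6148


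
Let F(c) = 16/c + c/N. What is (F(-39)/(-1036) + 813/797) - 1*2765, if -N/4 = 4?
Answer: -1424091382093/515231808 ≈ -2764.0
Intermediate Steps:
N = -16 (N = -4*4 = -16)
F(c) = 16/c - c/16 (F(c) = 16/c + c/(-16) = 16/c + c*(-1/16) = 16/c - c/16)
(F(-39)/(-1036) + 813/797) - 1*2765 = ((16/(-39) - 1/16*(-39))/(-1036) + 813/797) - 1*2765 = ((16*(-1/39) + 39/16)*(-1/1036) + 813*(1/797)) - 2765 = ((-16/39 + 39/16)*(-1/1036) + 813/797) - 2765 = ((1265/624)*(-1/1036) + 813/797) - 2765 = (-1265/646464 + 813/797) - 2765 = 524567027/515231808 - 2765 = -1424091382093/515231808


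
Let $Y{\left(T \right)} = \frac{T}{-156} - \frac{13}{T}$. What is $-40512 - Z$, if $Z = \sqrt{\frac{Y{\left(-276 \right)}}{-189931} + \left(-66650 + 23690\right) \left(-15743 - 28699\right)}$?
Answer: $-40512 - \frac{\sqrt{4523747694599005642403049}}{48676602} \approx -84207.0$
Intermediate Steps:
$Y{\left(T \right)} = - \frac{13}{T} - \frac{T}{156}$ ($Y{\left(T \right)} = T \left(- \frac{1}{156}\right) - \frac{13}{T} = - \frac{T}{156} - \frac{13}{T} = - \frac{13}{T} - \frac{T}{156}$)
$Z = \frac{\sqrt{4523747694599005642403049}}{48676602}$ ($Z = \sqrt{\frac{- \frac{13}{-276} - - \frac{23}{13}}{-189931} + \left(-66650 + 23690\right) \left(-15743 - 28699\right)} = \sqrt{\left(\left(-13\right) \left(- \frac{1}{276}\right) + \frac{23}{13}\right) \left(- \frac{1}{189931}\right) - -1909228320} = \sqrt{\left(\frac{13}{276} + \frac{23}{13}\right) \left(- \frac{1}{189931}\right) + 1909228320} = \sqrt{\frac{6517}{3588} \left(- \frac{1}{189931}\right) + 1909228320} = \sqrt{- \frac{931}{97353204} + 1909228320} = \sqrt{\frac{185869494119536349}{97353204}} = \frac{\sqrt{4523747694599005642403049}}{48676602} \approx 43695.0$)
$-40512 - Z = -40512 - \frac{\sqrt{4523747694599005642403049}}{48676602}$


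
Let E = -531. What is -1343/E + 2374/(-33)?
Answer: -405425/5841 ≈ -69.410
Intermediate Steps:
-1343/E + 2374/(-33) = -1343/(-531) + 2374/(-33) = -1343*(-1/531) + 2374*(-1/33) = 1343/531 - 2374/33 = -405425/5841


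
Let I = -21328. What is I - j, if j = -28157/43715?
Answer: -932325363/43715 ≈ -21327.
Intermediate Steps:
j = -28157/43715 (j = -28157*1/43715 = -28157/43715 ≈ -0.64410)
I - j = -21328 - 1*(-28157/43715) = -21328 + 28157/43715 = -932325363/43715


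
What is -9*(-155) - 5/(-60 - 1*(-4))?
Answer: 78125/56 ≈ 1395.1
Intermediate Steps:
-9*(-155) - 5/(-60 - 1*(-4)) = 1395 - 5/(-60 + 4) = 1395 - 5/(-56) = 1395 - 5*(-1/56) = 1395 + 5/56 = 78125/56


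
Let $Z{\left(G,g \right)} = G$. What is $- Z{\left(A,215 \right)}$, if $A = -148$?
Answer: $148$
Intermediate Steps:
$- Z{\left(A,215 \right)} = \left(-1\right) \left(-148\right) = 148$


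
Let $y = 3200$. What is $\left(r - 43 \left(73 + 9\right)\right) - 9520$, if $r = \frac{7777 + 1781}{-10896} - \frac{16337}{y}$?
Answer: $- \frac{9480960099}{726400} \approx -13052.0$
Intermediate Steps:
$r = - \frac{4345699}{726400}$ ($r = \frac{7777 + 1781}{-10896} - \frac{16337}{3200} = 9558 \left(- \frac{1}{10896}\right) - \frac{16337}{3200} = - \frac{1593}{1816} - \frac{16337}{3200} = - \frac{4345699}{726400} \approx -5.9825$)
$\left(r - 43 \left(73 + 9\right)\right) - 9520 = \left(- \frac{4345699}{726400} - 43 \left(73 + 9\right)\right) - 9520 = \left(- \frac{4345699}{726400} - 3526\right) - 9520 = - \frac{2565632099}{726400} - 9520 = - \frac{9480960099}{726400}$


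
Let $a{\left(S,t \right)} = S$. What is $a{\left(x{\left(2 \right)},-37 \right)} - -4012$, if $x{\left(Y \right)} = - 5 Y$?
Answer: $4002$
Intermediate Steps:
$a{\left(x{\left(2 \right)},-37 \right)} - -4012 = \left(-5\right) 2 - -4012 = -10 + 4012 = 4002$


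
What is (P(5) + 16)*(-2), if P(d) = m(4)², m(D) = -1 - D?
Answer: -82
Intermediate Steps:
P(d) = 25 (P(d) = (-1 - 1*4)² = (-1 - 4)² = (-5)² = 25)
(P(5) + 16)*(-2) = (25 + 16)*(-2) = 41*(-2) = -82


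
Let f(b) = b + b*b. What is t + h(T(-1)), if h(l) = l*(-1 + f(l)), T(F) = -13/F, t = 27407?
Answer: 29760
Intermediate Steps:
f(b) = b + b²
h(l) = l*(-1 + l*(1 + l))
t + h(T(-1)) = 27407 + (-13/(-1))*(-1 + (-13/(-1))*(1 - 13/(-1))) = 27407 + (-13*(-1))*(-1 + (-13*(-1))*(1 - 13*(-1))) = 27407 + 13*(-1 + 13*(1 + 13)) = 27407 + 13*(-1 + 13*14) = 27407 + 13*(-1 + 182) = 27407 + 13*181 = 27407 + 2353 = 29760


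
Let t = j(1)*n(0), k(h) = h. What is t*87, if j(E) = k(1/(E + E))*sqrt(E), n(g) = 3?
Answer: 261/2 ≈ 130.50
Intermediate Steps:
j(E) = 1/(2*sqrt(E)) (j(E) = sqrt(E)/(E + E) = sqrt(E)/((2*E)) = (1/(2*E))*sqrt(E) = 1/(2*sqrt(E)))
t = 3/2 (t = (1/(2*sqrt(1)))*3 = ((1/2)*1)*3 = (1/2)*3 = 3/2 ≈ 1.5000)
t*87 = (3/2)*87 = 261/2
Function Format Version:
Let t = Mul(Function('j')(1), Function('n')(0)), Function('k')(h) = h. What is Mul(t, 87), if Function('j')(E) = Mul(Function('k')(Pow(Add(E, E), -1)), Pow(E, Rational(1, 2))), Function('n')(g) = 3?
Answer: Rational(261, 2) ≈ 130.50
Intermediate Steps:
Function('j')(E) = Mul(Rational(1, 2), Pow(E, Rational(-1, 2))) (Function('j')(E) = Mul(Pow(Add(E, E), -1), Pow(E, Rational(1, 2))) = Mul(Pow(Mul(2, E), -1), Pow(E, Rational(1, 2))) = Mul(Mul(Rational(1, 2), Pow(E, -1)), Pow(E, Rational(1, 2))) = Mul(Rational(1, 2), Pow(E, Rational(-1, 2))))
t = Rational(3, 2) (t = Mul(Mul(Rational(1, 2), Pow(1, Rational(-1, 2))), 3) = Mul(Mul(Rational(1, 2), 1), 3) = Mul(Rational(1, 2), 3) = Rational(3, 2) ≈ 1.5000)
Mul(t, 87) = Mul(Rational(3, 2), 87) = Rational(261, 2)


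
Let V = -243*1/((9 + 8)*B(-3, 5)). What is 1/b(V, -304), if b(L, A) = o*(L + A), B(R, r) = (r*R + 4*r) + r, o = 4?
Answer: -85/103846 ≈ -0.00081852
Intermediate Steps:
B(R, r) = 5*r + R*r (B(R, r) = (R*r + 4*r) + r = (4*r + R*r) + r = 5*r + R*r)
V = -243/170 (V = -243*1/(5*(5 - 3)*(9 + 8)) = -243/((5*2)*17) = -243/(10*17) = -243/170 ≈ -1.4294)
b(L, A) = 4*A + 4*L (b(L, A) = 4*(L + A) = 4*(A + L) = 4*A + 4*L)
1/b(V, -304) = 1/(4*(-304) + 4*(-243/170)) = 1/(-1216 - 486/85) = 1/(-103846/85) = -85/103846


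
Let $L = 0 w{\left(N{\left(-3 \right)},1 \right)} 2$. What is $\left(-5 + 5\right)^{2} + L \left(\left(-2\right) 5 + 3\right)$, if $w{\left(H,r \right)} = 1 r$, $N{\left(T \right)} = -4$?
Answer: $0$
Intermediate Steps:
$w{\left(H,r \right)} = r$
$L = 0$ ($L = 0 \cdot 1 \cdot 2 = 0 \cdot 2 = 0$)
$\left(-5 + 5\right)^{2} + L \left(\left(-2\right) 5 + 3\right) = \left(-5 + 5\right)^{2} + 0 \left(\left(-2\right) 5 + 3\right) = 0^{2} + 0 \left(-10 + 3\right) = 0 + 0 \left(-7\right) = 0 + 0 = 0$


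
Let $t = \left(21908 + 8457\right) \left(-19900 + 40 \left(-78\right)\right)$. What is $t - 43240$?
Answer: $-699045540$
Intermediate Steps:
$t = -699002300$ ($t = 30365 \left(-19900 - 3120\right) = 30365 \left(-23020\right) = -699002300$)
$t - 43240 = -699002300 - 43240 = -699045540$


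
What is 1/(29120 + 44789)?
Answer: 1/73909 ≈ 1.3530e-5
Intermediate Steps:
1/(29120 + 44789) = 1/73909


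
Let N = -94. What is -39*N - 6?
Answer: 3660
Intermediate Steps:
-39*N - 6 = -39*(-94) - 6 = 3666 - 6 = 3660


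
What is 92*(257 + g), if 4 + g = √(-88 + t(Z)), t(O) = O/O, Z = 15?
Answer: 23276 + 92*I*√87 ≈ 23276.0 + 858.12*I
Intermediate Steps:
t(O) = 1
g = -4 + I*√87 (g = -4 + √(-88 + 1) = -4 + √(-87) = -4 + I*√87 ≈ -4.0 + 9.3274*I)
92*(257 + g) = 92*(257 + (-4 + I*√87)) = 92*(253 + I*√87) = 23276 + 92*I*√87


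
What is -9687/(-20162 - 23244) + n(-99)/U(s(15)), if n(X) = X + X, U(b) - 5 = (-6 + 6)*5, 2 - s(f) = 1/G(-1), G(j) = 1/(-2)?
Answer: -8545953/217030 ≈ -39.377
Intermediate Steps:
G(j) = -1/2
s(f) = 4 (s(f) = 2 - 1/(-1/2) = 2 - 1*(-2) = 2 + 2 = 4)
U(b) = 5 (U(b) = 5 + (-6 + 6)*5 = 5 + 0*5 = 5 + 0 = 5)
n(X) = 2*X
-9687/(-20162 - 23244) + n(-99)/U(s(15)) = -9687/(-20162 - 23244) + (2*(-99))/5 = -9687/(-43406) - 198*1/5 = -9687*(-1/43406) - 198/5 = 9687/43406 - 198/5 = -8545953/217030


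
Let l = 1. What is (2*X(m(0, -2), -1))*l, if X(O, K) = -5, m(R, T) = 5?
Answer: -10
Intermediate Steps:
(2*X(m(0, -2), -1))*l = (2*(-5))*1 = -10*1 = -10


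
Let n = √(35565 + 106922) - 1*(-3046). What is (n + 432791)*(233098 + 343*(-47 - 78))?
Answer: 82906221651 + 190223*√142487 ≈ 8.2978e+10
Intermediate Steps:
n = 3046 + √142487 (n = √142487 + 3046 = 3046 + √142487 ≈ 3423.5)
(n + 432791)*(233098 + 343*(-47 - 78)) = ((3046 + √142487) + 432791)*(233098 + 343*(-47 - 78)) = (435837 + √142487)*(233098 + 343*(-125)) = (435837 + √142487)*(233098 - 42875) = (435837 + √142487)*190223 = 82906221651 + 190223*√142487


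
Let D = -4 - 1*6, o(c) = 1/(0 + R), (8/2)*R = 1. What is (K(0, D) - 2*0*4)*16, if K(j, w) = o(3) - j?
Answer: 64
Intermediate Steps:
R = ¼ (R = (¼)*1 = ¼ ≈ 0.25000)
o(c) = 4 (o(c) = 1/(0 + ¼) = 1/(¼) = 4)
D = -10 (D = -4 - 6 = -10)
K(j, w) = 4 - j
(K(0, D) - 2*0*4)*16 = ((4 - 1*0) - 2*0*4)*16 = ((4 + 0) + 0*4)*16 = (4 + 0)*16 = 4*16 = 64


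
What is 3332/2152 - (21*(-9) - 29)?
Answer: 118117/538 ≈ 219.55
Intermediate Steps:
3332/2152 - (21*(-9) - 29) = 3332*(1/2152) - (-189 - 29) = 833/538 - 1*(-218) = 833/538 + 218 = 118117/538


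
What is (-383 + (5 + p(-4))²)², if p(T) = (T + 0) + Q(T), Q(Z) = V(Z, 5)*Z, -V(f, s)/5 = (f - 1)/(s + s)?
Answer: 91204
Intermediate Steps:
V(f, s) = -5*(-1 + f)/(2*s) (V(f, s) = -5*(f - 1)/(s + s) = -5*(-1 + f)/(2*s))
Q(Z) = Z*(½ - Z/2) (Q(Z) = ((5/2)*(1 - Z)/5)*Z = ((5/2)*(⅕)*(1 - Z))*Z = (½ - Z/2)*Z = Z*(½ - Z/2))
p(T) = T + T*(1 - T)/2 (p(T) = (T + 0) + T*(1 - T)/2 = T + T*(1 - T)/2)
(-383 + (5 + p(-4))²)² = (-383 + (5 + (½)*(-4)*(3 - 1*(-4)))²)² = (-383 + (5 + (½)*(-4)*(3 + 4))²)² = (-383 + (5 + (½)*(-4)*7)²)² = (-383 + (5 - 14)²)² = (-383 + (-9)²)² = (-383 + 81)² = (-302)² = 91204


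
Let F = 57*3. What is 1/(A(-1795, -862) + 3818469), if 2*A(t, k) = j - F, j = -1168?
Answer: 2/7635599 ≈ 2.6193e-7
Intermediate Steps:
F = 171
A(t, k) = -1339/2 (A(t, k) = (-1168 - 1*171)/2 = (-1168 - 171)/2 = (1/2)*(-1339) = -1339/2)
1/(A(-1795, -862) + 3818469) = 1/(-1339/2 + 3818469) = 1/(7635599/2) = 2/7635599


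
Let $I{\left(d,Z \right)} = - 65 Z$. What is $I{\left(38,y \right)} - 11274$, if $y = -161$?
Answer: $-809$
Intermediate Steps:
$I{\left(38,y \right)} - 11274 = \left(-65\right) \left(-161\right) - 11274 = 10465 - 11274 = -809$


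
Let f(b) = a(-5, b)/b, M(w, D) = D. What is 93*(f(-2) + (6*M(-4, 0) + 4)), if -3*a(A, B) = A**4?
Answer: 20119/2 ≈ 10060.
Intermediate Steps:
a(A, B) = -A**4/3
f(b) = -625/(3*b) (f(b) = (-1/3*(-5)**4)/b = (-1/3*625)/b = -625/(3*b))
93*(f(-2) + (6*M(-4, 0) + 4)) = 93*(-625/3/(-2) + (6*0 + 4)) = 93*(-625/3*(-1/2) + (0 + 4)) = 93*(625/6 + 4) = 93*(649/6) = 20119/2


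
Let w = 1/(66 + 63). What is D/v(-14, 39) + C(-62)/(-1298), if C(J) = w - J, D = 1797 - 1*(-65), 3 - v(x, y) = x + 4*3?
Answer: 311737009/837210 ≈ 372.35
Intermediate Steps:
v(x, y) = -9 - x (v(x, y) = 3 - (x + 4*3) = 3 - (x + 12) = 3 - (12 + x) = 3 + (-12 - x) = -9 - x)
D = 1862 (D = 1797 + 65 = 1862)
w = 1/129 ≈ 0.0077519
C(J) = 1/129 - J
D/v(-14, 39) + C(-62)/(-1298) = 1862/(-9 - 1*(-14)) + (1/129 - 1*(-62))/(-1298) = 1862/(-9 + 14) + (1/129 + 62)*(-1/1298) = 1862/5 + (7999/129)*(-1/1298) = 1862*(⅕) - 7999/167442 = 1862/5 - 7999/167442 = 311737009/837210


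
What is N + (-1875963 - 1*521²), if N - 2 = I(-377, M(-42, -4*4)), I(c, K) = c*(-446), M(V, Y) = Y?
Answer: -1979260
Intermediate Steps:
I(c, K) = -446*c
N = 168144 (N = 2 - 446*(-377) = 2 + 168142 = 168144)
N + (-1875963 - 1*521²) = 168144 + (-1875963 - 1*521²) = 168144 + (-1875963 - 1*271441) = 168144 + (-1875963 - 271441) = 168144 - 2147404 = -1979260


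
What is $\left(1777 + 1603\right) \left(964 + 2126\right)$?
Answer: $10444200$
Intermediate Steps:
$\left(1777 + 1603\right) \left(964 + 2126\right) = 3380 \cdot 3090 = 10444200$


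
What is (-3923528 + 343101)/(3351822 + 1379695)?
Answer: -3580427/4731517 ≈ -0.75672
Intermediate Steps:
(-3923528 + 343101)/(3351822 + 1379695) = -3580427/4731517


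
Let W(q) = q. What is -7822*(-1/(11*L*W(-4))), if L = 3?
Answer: -3911/66 ≈ -59.258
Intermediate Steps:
-7822*(-1/(11*L*W(-4))) = -7822/((3*(-4))*(-11)) = -7822/((-12*(-11))) = -7822/132 = -7822*1/132 = -3911/66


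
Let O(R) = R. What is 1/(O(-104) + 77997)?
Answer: 1/77893 ≈ 1.2838e-5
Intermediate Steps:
1/(O(-104) + 77997) = 1/(-104 + 77997) = 1/77893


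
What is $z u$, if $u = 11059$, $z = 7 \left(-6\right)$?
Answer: $-464478$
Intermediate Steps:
$z = -42$
$z u = \left(-42\right) 11059 = -464478$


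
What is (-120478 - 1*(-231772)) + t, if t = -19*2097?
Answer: 71451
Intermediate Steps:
t = -39843
(-120478 - 1*(-231772)) + t = (-120478 - 1*(-231772)) - 39843 = (-120478 + 231772) - 39843 = 111294 - 39843 = 71451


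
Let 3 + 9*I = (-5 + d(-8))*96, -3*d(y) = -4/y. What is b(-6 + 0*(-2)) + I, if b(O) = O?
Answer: -553/9 ≈ -61.444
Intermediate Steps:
d(y) = 4/(3*y) (d(y) = -(-4)/(3*y) = 4/(3*y))
I = -499/9 (I = -⅓ + ((-5 + (4/3)/(-8))*96)/9 = -⅓ + ((-5 + (4/3)*(-⅛))*96)/9 = -⅓ + ((-5 - ⅙)*96)/9 = -⅓ + (-31/6*96)/9 = -⅓ + (⅑)*(-496) = -⅓ - 496/9 = -499/9 ≈ -55.444)
b(-6 + 0*(-2)) + I = (-6 + 0*(-2)) - 499/9 = (-6 + 0) - 499/9 = -6 - 499/9 = -553/9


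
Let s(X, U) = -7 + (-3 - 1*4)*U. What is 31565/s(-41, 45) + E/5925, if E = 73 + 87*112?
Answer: -183861551/1907850 ≈ -96.371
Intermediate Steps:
E = 9817 (E = 73 + 9744 = 9817)
s(X, U) = -7 - 7*U (s(X, U) = -7 + (-3 - 4)*U = -7 - 7*U)
31565/s(-41, 45) + E/5925 = 31565/(-7 - 7*45) + 9817/5925 = 31565/(-7 - 315) + 9817*(1/5925) = 31565/(-322) + 9817/5925 = 31565*(-1/322) + 9817/5925 = -31565/322 + 9817/5925 = -183861551/1907850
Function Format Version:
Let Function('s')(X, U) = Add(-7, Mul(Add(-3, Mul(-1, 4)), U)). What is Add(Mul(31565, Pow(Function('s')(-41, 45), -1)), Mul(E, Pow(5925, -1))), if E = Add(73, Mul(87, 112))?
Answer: Rational(-183861551, 1907850) ≈ -96.371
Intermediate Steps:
E = 9817 (E = Add(73, 9744) = 9817)
Function('s')(X, U) = Add(-7, Mul(-7, U)) (Function('s')(X, U) = Add(-7, Mul(Add(-3, -4), U)) = Add(-7, Mul(-7, U)))
Add(Mul(31565, Pow(Function('s')(-41, 45), -1)), Mul(E, Pow(5925, -1))) = Add(Mul(31565, Pow(Add(-7, Mul(-7, 45)), -1)), Mul(9817, Pow(5925, -1))) = Add(Mul(31565, Pow(Add(-7, -315), -1)), Mul(9817, Rational(1, 5925))) = Add(Mul(31565, Pow(-322, -1)), Rational(9817, 5925)) = Add(Mul(31565, Rational(-1, 322)), Rational(9817, 5925)) = Add(Rational(-31565, 322), Rational(9817, 5925)) = Rational(-183861551, 1907850)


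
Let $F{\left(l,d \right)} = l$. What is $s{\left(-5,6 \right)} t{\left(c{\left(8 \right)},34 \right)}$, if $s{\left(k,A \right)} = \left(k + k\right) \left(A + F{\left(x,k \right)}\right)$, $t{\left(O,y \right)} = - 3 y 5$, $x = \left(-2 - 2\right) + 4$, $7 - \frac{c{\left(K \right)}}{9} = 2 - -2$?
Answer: $30600$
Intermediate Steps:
$c{\left(K \right)} = 27$ ($c{\left(K \right)} = 63 - 9 \left(2 - -2\right) = 63 - 9 \left(2 + 2\right) = 63 - 36 = 27$)
$x = 0$ ($x = -4 + 4 = 0$)
$t{\left(O,y \right)} = - 15 y$
$s{\left(k,A \right)} = 2 A k$ ($s{\left(k,A \right)} = \left(k + k\right) \left(A + 0\right) = 2 k A = 2 A k$)
$s{\left(-5,6 \right)} t{\left(c{\left(8 \right)},34 \right)} = 2 \cdot 6 \left(-5\right) \left(\left(-15\right) 34\right) = \left(-60\right) \left(-510\right) = 30600$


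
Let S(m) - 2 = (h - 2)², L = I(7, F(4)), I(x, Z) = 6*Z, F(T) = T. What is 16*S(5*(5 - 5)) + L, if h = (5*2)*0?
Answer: 120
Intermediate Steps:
h = 0 (h = 10*0 = 0)
L = 24 (L = 6*4 = 24)
S(m) = 6 (S(m) = 2 + (0 - 2)² = 2 + (-2)² = 2 + 4 = 6)
16*S(5*(5 - 5)) + L = 16*6 + 24 = 96 + 24 = 120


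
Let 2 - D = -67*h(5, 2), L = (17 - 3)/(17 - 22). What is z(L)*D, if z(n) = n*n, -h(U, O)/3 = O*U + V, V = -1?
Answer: -354172/25 ≈ -14167.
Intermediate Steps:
h(U, O) = 3 - 3*O*U (h(U, O) = -3*(O*U - 1) = -3*(-1 + O*U) = 3 - 3*O*U)
L = -14/5 (L = 14/(-5) = 14*(-1/5) = -14/5 ≈ -2.8000)
D = -1807 (D = 2 - (-67)*(3 - 3*2*5) = 2 - (-67)*(3 - 30) = 2 - (-67)*(-27) = 2 - 1*1809 = 2 - 1809 = -1807)
z(n) = n**2
z(L)*D = (-14/5)**2*(-1807) = (196/25)*(-1807) = -354172/25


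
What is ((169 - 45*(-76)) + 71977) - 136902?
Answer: -61336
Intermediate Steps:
((169 - 45*(-76)) + 71977) - 136902 = ((169 + 3420) + 71977) - 136902 = (3589 + 71977) - 136902 = 75566 - 136902 = -61336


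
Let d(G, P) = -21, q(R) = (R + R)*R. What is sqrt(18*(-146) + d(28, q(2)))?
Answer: I*sqrt(2649) ≈ 51.468*I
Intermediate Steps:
q(R) = 2*R**2 (q(R) = (2*R)*R = 2*R**2)
sqrt(18*(-146) + d(28, q(2))) = sqrt(18*(-146) - 21) = sqrt(-2628 - 21) = sqrt(-2649) = I*sqrt(2649)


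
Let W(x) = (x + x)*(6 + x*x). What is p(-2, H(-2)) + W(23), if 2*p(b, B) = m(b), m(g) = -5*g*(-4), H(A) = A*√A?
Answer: 24590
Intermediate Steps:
H(A) = A^(3/2)
m(g) = 20*g
W(x) = 2*x*(6 + x²) (W(x) = (2*x)*(6 + x²) = 2*x*(6 + x²))
p(b, B) = 10*b (p(b, B) = (20*b)/2 = 10*b)
p(-2, H(-2)) + W(23) = 10*(-2) + 2*23*(6 + 23²) = -20 + 2*23*(6 + 529) = -20 + 2*23*535 = -20 + 24610 = 24590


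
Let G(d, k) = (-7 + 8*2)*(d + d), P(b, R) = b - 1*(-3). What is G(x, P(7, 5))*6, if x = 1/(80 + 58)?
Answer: 18/23 ≈ 0.78261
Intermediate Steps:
P(b, R) = 3 + b (P(b, R) = b + 3 = 3 + b)
x = 1/138 ≈ 0.0072464
G(d, k) = 18*d (G(d, k) = (-7 + 16)*(2*d) = 9*(2*d) = 18*d)
G(x, P(7, 5))*6 = (18*(1/138))*6 = (3/23)*6 = 18/23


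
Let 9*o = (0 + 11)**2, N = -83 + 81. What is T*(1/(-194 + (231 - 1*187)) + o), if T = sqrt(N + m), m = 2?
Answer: 0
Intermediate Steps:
N = -2
o = 121/9 (o = (0 + 11)**2/9 = (1/9)*11**2 = (1/9)*121 = 121/9 ≈ 13.444)
T = 0 (T = sqrt(-2 + 2) = sqrt(0) = 0)
T*(1/(-194 + (231 - 1*187)) + o) = 0*(1/(-194 + (231 - 1*187)) + 121/9) = 0*(1/(-194 + (231 - 187)) + 121/9) = 0*(1/(-194 + 44) + 121/9) = 0*(1/(-150) + 121/9) = 0*(-1/150 + 121/9) = 0*(6047/450) = 0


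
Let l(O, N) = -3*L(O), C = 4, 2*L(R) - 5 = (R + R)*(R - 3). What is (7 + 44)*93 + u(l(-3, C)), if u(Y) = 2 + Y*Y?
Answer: 34109/4 ≈ 8527.3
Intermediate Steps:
L(R) = 5/2 + R*(-3 + R) (L(R) = 5/2 + ((R + R)*(R - 3))/2 = 5/2 + ((2*R)*(-3 + R))/2 = 5/2 + (2*R*(-3 + R))/2 = 5/2 + R*(-3 + R))
l(O, N) = -15/2 - 3*O**2 + 9*O (l(O, N) = -3*(5/2 + O**2 - 3*O) = -15/2 - 3*O**2 + 9*O)
u(Y) = 2 + Y**2
(7 + 44)*93 + u(l(-3, C)) = (7 + 44)*93 + (2 + (-15/2 - 3*(-3)**2 + 9*(-3))**2) = 51*93 + (2 + (-15/2 - 3*9 - 27)**2) = 4743 + (2 + (-15/2 - 27 - 27)**2) = 4743 + (2 + (-123/2)**2) = 4743 + (2 + 15129/4) = 4743 + 15137/4 = 34109/4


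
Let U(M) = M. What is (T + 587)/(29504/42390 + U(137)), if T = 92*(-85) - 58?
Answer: -154532745/2918467 ≈ -52.950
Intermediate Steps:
T = -7878 (T = -7820 - 58 = -7878)
(T + 587)/(29504/42390 + U(137)) = (-7878 + 587)/(29504/42390 + 137) = -7291/(29504*(1/42390) + 137) = -7291/(14752/21195 + 137) = -7291/2918467/21195 = -7291*21195/2918467 = -154532745/2918467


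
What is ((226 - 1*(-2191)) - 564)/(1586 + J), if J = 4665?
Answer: 1853/6251 ≈ 0.29643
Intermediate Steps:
((226 - 1*(-2191)) - 564)/(1586 + J) = ((226 - 1*(-2191)) - 564)/(1586 + 4665) = ((226 + 2191) - 564)/6251 = (2417 - 564)*(1/6251) = 1853*(1/6251) = 1853/6251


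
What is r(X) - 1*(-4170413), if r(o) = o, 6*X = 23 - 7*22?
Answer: 25022347/6 ≈ 4.1704e+6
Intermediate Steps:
X = -131/6 (X = (23 - 7*22)/6 = (23 - 154)/6 = (⅙)*(-131) = -131/6 ≈ -21.833)
r(X) - 1*(-4170413) = -131/6 - 1*(-4170413) = -131/6 + 4170413 = 25022347/6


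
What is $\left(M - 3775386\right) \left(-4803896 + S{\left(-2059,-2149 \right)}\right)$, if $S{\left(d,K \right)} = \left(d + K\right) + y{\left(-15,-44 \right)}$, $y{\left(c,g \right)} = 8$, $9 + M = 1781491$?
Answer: $9586881846784$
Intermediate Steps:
$M = 1781482$ ($M = -9 + 1781491 = 1781482$)
$S{\left(d,K \right)} = 8 + K + d$ ($S{\left(d,K \right)} = \left(d + K\right) + 8 = \left(K + d\right) + 8 = 8 + K + d$)
$\left(M - 3775386\right) \left(-4803896 + S{\left(-2059,-2149 \right)}\right) = \left(1781482 - 3775386\right) \left(-4803896 - 4200\right) = - 1993904 \left(-4803896 - 4200\right) = \left(-1993904\right) \left(-4808096\right) = 9586881846784$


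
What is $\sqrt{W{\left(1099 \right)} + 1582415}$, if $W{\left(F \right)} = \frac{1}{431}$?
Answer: $\frac{\sqrt{293950993246}}{431} \approx 1257.9$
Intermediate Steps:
$W{\left(F \right)} = \frac{1}{431}$
$\sqrt{W{\left(1099 \right)} + 1582415} = \sqrt{\frac{1}{431} + 1582415} = \sqrt{\frac{682020866}{431}} = \frac{\sqrt{293950993246}}{431}$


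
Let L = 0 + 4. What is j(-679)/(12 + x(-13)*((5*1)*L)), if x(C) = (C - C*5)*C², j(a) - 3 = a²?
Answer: 115261/43943 ≈ 2.6230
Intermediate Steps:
L = 4
j(a) = 3 + a²
x(C) = -4*C³ (x(C) = (C - 5*C)*C² = (-4*C)*C² = -4*C³)
j(-679)/(12 + x(-13)*((5*1)*L)) = (3 + (-679)²)/(12 + (-4*(-13)³)*((5*1)*4)) = (3 + 461041)/(12 + (-4*(-2197))*(5*4)) = 461044/(12 + 8788*20) = 461044/(12 + 175760) = 461044/175772 = 461044*(1/175772) = 115261/43943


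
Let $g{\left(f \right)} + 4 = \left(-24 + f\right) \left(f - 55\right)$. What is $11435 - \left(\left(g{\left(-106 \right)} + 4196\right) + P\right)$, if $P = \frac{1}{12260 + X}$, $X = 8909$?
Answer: $- \frac{289740104}{21169} \approx -13687.0$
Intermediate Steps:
$g{\left(f \right)} = -4 + \left(-55 + f\right) \left(-24 + f\right)$ ($g{\left(f \right)} = -4 + \left(-24 + f\right) \left(f - 55\right) = -4 + \left(-24 + f\right) \left(-55 + f\right) = -4 + \left(-55 + f\right) \left(-24 + f\right)$)
$P = \frac{1}{21169}$ ($P = \frac{1}{12260 + 8909} = \frac{1}{21169} \approx 4.7239 \cdot 10^{-5}$)
$11435 - \left(\left(g{\left(-106 \right)} + 4196\right) + P\right) = 11435 - \left(\left(\left(1316 + \left(-106\right)^{2} - -8374\right) + 4196\right) + \frac{1}{21169}\right) = 11435 - \left(\left(\left(1316 + 11236 + 8374\right) + 4196\right) + \frac{1}{21169}\right) = 11435 - \left(\left(20926 + 4196\right) + \frac{1}{21169}\right) = 11435 - \left(25122 + \frac{1}{21169}\right) = 11435 - \frac{531807619}{21169} = - \frac{289740104}{21169}$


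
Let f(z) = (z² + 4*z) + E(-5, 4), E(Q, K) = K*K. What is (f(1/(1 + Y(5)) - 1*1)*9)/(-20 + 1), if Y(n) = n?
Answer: -481/76 ≈ -6.3289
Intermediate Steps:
E(Q, K) = K²
f(z) = 16 + z² + 4*z (f(z) = (z² + 4*z) + 4² = (z² + 4*z) + 16 = 16 + z² + 4*z)
(f(1/(1 + Y(5)) - 1*1)*9)/(-20 + 1) = ((16 + (1/(1 + 5) - 1*1)² + 4*(1/(1 + 5) - 1*1))*9)/(-20 + 1) = ((16 + (1/6 - 1)² + 4*(1/6 - 1))*9)/(-19) = ((16 + (⅙ - 1)² + 4*(⅙ - 1))*9)*(-1/19) = ((16 + (-⅚)² + 4*(-⅚))*9)*(-1/19) = ((16 + 25/36 - 10/3)*9)*(-1/19) = ((481/36)*9)*(-1/19) = (481/4)*(-1/19) = -481/76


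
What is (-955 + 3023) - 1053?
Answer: 1015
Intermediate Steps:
(-955 + 3023) - 1053 = 2068 - 1053 = 1015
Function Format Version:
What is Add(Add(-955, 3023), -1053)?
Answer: 1015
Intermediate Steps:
Add(Add(-955, 3023), -1053) = Add(2068, -1053) = 1015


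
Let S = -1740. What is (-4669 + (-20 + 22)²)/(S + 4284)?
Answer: -1555/848 ≈ -1.8337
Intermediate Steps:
(-4669 + (-20 + 22)²)/(S + 4284) = (-4669 + (-20 + 22)²)/(-1740 + 4284) = (-4669 + 2²)/2544 = (-4669 + 4)*(1/2544) = -4665*1/2544 = -1555/848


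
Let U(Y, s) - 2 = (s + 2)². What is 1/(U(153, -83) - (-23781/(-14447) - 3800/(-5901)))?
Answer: 85251747/559311985280 ≈ 0.00015242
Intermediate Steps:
U(Y, s) = 2 + (2 + s)² (U(Y, s) = 2 + (s + 2)² = 2 + (2 + s)²)
1/(U(153, -83) - (-23781/(-14447) - 3800/(-5901))) = 1/((2 + (2 - 83)²) - (-23781/(-14447) - 3800/(-5901))) = 1/((2 + (-81)²) - (-23781*(-1/14447) - 3800*(-1/5901))) = 1/((2 + 6561) - (23781/14447 + 3800/5901)) = 1/(6563 - 1*195230281/85251747) = 1/(6563 - 195230281/85251747) = 1/(559311985280/85251747) = 85251747/559311985280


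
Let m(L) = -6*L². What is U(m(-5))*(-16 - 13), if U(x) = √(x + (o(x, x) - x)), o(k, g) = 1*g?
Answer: -145*I*√6 ≈ -355.18*I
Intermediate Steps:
o(k, g) = g
U(x) = √x (U(x) = √(x + (x - x)) = √(x + 0) = √x)
U(m(-5))*(-16 - 13) = √(-6*(-5)²)*(-16 - 13) = √(-6*25)*(-29) = √(-150)*(-29) = (5*I*√6)*(-29) = -145*I*√6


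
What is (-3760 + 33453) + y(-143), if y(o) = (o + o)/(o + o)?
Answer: 29694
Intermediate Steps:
y(o) = 1 (y(o) = (2*o)/((2*o)) = (2*o)*(1/(2*o)) = 1)
(-3760 + 33453) + y(-143) = (-3760 + 33453) + 1 = 29693 + 1 = 29694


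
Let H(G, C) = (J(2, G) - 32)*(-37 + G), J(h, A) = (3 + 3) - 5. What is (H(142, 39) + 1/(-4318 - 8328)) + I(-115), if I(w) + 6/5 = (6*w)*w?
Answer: 4811410969/63230 ≈ 76094.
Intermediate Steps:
J(h, A) = 1 (J(h, A) = 6 - 5 = 1)
H(G, C) = 1147 - 31*G (H(G, C) = (1 - 32)*(-37 + G) = -31*(-37 + G) = 1147 - 31*G)
I(w) = -6/5 + 6*w**2 (I(w) = -6/5 + (6*w)*w = -6/5 + 6*w**2)
(H(142, 39) + 1/(-4318 - 8328)) + I(-115) = ((1147 - 31*142) + 1/(-4318 - 8328)) + (-6/5 + 6*(-115)**2) = ((1147 - 4402) + 1/(-12646)) + (-6/5 + 6*13225) = (-3255 - 1/12646) + (-6/5 + 79350) = -41162731/12646 + 396744/5 = 4811410969/63230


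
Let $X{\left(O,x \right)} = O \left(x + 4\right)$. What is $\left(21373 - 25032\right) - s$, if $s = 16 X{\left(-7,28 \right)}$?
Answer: $-75$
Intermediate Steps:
$X{\left(O,x \right)} = O \left(4 + x\right)$
$s = -3584$ ($s = 16 \left(- 7 \left(4 + 28\right)\right) = 16 \left(\left(-7\right) 32\right) = 16 \left(-224\right) = -3584$)
$\left(21373 - 25032\right) - s = \left(21373 - 25032\right) - -3584 = -3659 + 3584 = -75$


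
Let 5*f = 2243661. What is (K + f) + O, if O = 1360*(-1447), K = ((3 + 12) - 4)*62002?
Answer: -4185829/5 ≈ -8.3717e+5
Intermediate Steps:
f = 2243661/5 (f = (⅕)*2243661 = 2243661/5 ≈ 4.4873e+5)
K = 682022 (K = (15 - 4)*62002 = 11*62002 = 682022)
O = -1967920
(K + f) + O = (682022 + 2243661/5) - 1967920 = 5653771/5 - 1967920 = -4185829/5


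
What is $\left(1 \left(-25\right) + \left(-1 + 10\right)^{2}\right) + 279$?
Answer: $335$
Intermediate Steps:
$\left(1 \left(-25\right) + \left(-1 + 10\right)^{2}\right) + 279 = \left(-25 + 9^{2}\right) + 279 = \left(-25 + 81\right) + 279 = 56 + 279 = 335$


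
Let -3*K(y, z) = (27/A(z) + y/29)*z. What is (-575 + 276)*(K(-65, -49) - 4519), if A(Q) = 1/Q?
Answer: 680619979/87 ≈ 7.8232e+6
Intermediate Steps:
K(y, z) = -z*(27*z + y/29)/3 (K(y, z) = -(27/(1/z) + y/29)*z/3 = -(27*z + y*(1/29))*z/3 = -(27*z + y/29)*z/3 = -z*(27*z + y/29)/3)
(-575 + 276)*(K(-65, -49) - 4519) = (-575 + 276)*((1/87)*(-49)*(-1*(-65) - 783*(-49)) - 4519) = -299*((1/87)*(-49)*(65 + 38367) - 4519) = -299*((1/87)*(-49)*38432 - 4519) = -299*(-1883168/87 - 4519) = -299*(-2276321/87) = 680619979/87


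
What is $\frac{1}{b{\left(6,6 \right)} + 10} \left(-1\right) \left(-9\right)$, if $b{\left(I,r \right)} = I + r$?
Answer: $\frac{9}{22} \approx 0.40909$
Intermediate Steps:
$\frac{1}{b{\left(6,6 \right)} + 10} \left(-1\right) \left(-9\right) = \frac{1}{\left(6 + 6\right) + 10} \left(-1\right) \left(-9\right) = \frac{1}{12 + 10} \left(-1\right) \left(-9\right) = \frac{1}{22} \left(-1\right) \left(-9\right) = \left(- \frac{1}{22}\right) \left(-9\right) = \frac{9}{22}$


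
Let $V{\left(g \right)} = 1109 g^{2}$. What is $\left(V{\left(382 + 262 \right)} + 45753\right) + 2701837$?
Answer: $462689814$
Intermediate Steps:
$\left(V{\left(382 + 262 \right)} + 45753\right) + 2701837 = \left(1109 \left(382 + 262\right)^{2} + 45753\right) + 2701837 = \left(1109 \cdot 644^{2} + 45753\right) + 2701837 = \left(1109 \cdot 414736 + 45753\right) + 2701837 = \left(459942224 + 45753\right) + 2701837 = 459987977 + 2701837 = 462689814$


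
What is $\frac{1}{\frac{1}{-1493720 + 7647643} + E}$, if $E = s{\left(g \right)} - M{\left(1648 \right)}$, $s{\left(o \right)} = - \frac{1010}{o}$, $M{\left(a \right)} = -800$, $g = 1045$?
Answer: $\frac{1286169907}{1027692833363} \approx 0.0012515$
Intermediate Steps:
$E = \frac{166998}{209}$ ($E = - \frac{1010}{1045} - -800 = \left(-1010\right) \frac{1}{1045} + 800 = - \frac{202}{209} + 800 = \frac{166998}{209} \approx 799.03$)
$\frac{1}{\frac{1}{-1493720 + 7647643} + E} = \frac{1}{\frac{1}{-1493720 + 7647643} + \frac{166998}{209}} = \frac{1}{\frac{1}{6153923} + \frac{166998}{209}} = \frac{1}{\frac{1027692833363}{1286169907}} = \frac{1286169907}{1027692833363}$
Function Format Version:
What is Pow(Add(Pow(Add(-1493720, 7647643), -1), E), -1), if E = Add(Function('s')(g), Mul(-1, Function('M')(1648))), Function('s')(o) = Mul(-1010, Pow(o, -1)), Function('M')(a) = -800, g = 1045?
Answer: Rational(1286169907, 1027692833363) ≈ 0.0012515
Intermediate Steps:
E = Rational(166998, 209) (E = Add(Mul(-1010, Pow(1045, -1)), Mul(-1, -800)) = Add(Mul(-1010, Rational(1, 1045)), 800) = Add(Rational(-202, 209), 800) = Rational(166998, 209) ≈ 799.03)
Pow(Add(Pow(Add(-1493720, 7647643), -1), E), -1) = Pow(Add(Pow(Add(-1493720, 7647643), -1), Rational(166998, 209)), -1) = Pow(Add(Pow(6153923, -1), Rational(166998, 209)), -1) = Pow(Add(Rational(1, 6153923), Rational(166998, 209)), -1) = Pow(Rational(1027692833363, 1286169907), -1) = Rational(1286169907, 1027692833363)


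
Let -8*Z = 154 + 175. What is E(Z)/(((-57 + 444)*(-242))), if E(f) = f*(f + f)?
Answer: -108241/2996928 ≈ -0.036117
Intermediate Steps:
Z = -329/8 (Z = -(154 + 175)/8 = -1/8*329 = -329/8 ≈ -41.125)
E(f) = 2*f**2 (E(f) = f*(2*f) = 2*f**2)
E(Z)/(((-57 + 444)*(-242))) = (2*(-329/8)**2)/(((-57 + 444)*(-242))) = (2*(108241/64))/((387*(-242))) = (108241/32)/(-93654) = (108241/32)*(-1/93654) = -108241/2996928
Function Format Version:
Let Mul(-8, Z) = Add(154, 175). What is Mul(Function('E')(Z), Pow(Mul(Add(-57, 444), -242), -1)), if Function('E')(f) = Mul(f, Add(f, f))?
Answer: Rational(-108241, 2996928) ≈ -0.036117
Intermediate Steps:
Z = Rational(-329, 8) (Z = Mul(Rational(-1, 8), Add(154, 175)) = Mul(Rational(-1, 8), 329) = Rational(-329, 8) ≈ -41.125)
Function('E')(f) = Mul(2, Pow(f, 2)) (Function('E')(f) = Mul(f, Mul(2, f)) = Mul(2, Pow(f, 2)))
Mul(Function('E')(Z), Pow(Mul(Add(-57, 444), -242), -1)) = Mul(Mul(2, Pow(Rational(-329, 8), 2)), Pow(Mul(Add(-57, 444), -242), -1)) = Mul(Mul(2, Rational(108241, 64)), Pow(Mul(387, -242), -1)) = Mul(Rational(108241, 32), Pow(-93654, -1)) = Mul(Rational(108241, 32), Rational(-1, 93654)) = Rational(-108241, 2996928)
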